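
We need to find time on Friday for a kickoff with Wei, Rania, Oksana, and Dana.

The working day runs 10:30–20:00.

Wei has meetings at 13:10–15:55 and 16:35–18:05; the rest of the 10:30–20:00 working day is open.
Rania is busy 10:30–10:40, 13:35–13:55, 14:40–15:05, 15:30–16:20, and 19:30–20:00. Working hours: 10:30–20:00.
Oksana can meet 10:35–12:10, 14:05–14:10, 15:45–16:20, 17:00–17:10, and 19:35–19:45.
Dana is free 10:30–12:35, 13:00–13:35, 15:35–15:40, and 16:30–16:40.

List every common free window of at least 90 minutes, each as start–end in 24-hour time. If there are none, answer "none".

10:40–12:10

Wei free within 10:30–20:00: 10:30–13:10, 15:55–16:35, 18:05–20:00.
Rania free within 10:30–20:00: 10:40–13:35, 13:55–14:40, 15:05–15:30, 16:20–19:30.
Wei ∩ Rania: 10:40–13:10, 16:20–16:35, 18:05–19:30.
Wei ∩ Rania ∩ Oksana: 10:40–12:10.
Wei ∩ Rania ∩ Oksana ∩ Dana: 10:40–12:10.
Windows ≥ 90 min: 10:40–12:10.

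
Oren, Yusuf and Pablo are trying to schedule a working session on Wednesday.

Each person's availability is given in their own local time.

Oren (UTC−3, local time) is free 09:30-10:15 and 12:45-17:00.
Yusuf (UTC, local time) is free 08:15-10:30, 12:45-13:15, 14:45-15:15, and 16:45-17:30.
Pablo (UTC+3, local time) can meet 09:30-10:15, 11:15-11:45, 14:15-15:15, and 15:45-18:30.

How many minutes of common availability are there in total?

Oren → UTC: 12:30–13:15, 15:45–20:00.
Yusuf → UTC: 08:15–10:30, 12:45–13:15, 14:45–15:15, 16:45–17:30.
Pablo → UTC: 06:30–07:15, 08:15–08:45, 11:15–12:15, 12:45–15:30.
Oren ∩ Yusuf: 12:45–13:15, 16:45–17:30.
Oren ∩ Yusuf ∩ Pablo: 12:45–13:15.
Total common minutes: 30.

30 minutes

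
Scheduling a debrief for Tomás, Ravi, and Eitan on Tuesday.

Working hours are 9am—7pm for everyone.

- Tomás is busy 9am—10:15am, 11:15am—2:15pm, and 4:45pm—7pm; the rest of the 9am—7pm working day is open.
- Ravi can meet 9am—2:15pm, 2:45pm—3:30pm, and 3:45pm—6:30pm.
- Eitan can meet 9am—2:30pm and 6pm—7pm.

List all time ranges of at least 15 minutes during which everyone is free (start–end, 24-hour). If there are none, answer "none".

10:15–11:15

Tomás free within 09:00–19:00: 10:15–11:15, 14:15–16:45.
Tomás ∩ Ravi: 10:15–11:15, 14:45–15:30, 15:45–16:45.
Tomás ∩ Ravi ∩ Eitan: 10:15–11:15.
Windows ≥ 15 min: 10:15–11:15.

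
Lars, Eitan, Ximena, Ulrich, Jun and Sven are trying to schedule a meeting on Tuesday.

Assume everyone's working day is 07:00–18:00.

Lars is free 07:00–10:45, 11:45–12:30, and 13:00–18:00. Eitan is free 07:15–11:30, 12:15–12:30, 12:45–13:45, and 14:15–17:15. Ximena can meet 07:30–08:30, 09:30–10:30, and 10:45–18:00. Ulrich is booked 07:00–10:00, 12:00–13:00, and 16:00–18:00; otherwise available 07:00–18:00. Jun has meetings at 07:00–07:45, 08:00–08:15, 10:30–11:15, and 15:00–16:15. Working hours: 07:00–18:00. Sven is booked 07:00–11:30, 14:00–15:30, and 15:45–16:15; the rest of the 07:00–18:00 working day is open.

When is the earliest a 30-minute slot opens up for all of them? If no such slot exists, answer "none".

13:00

Ulrich free within 07:00–18:00: 10:00–12:00, 13:00–16:00.
Jun free within 07:00–18:00: 07:45–08:00, 08:15–10:30, 11:15–15:00, 16:15–18:00.
Sven free within 07:00–18:00: 11:30–14:00, 15:30–15:45, 16:15–18:00.
Lars ∩ Eitan: 07:15–10:45, 12:15–12:30, 13:00–13:45, 14:15–17:15.
Lars ∩ Eitan ∩ Ximena: 07:30–08:30, 09:30–10:30, 12:15–12:30, 13:00–13:45, 14:15–17:15.
Lars ∩ Eitan ∩ Ximena ∩ Ulrich: 10:00–10:30, 13:00–13:45, 14:15–16:00.
Lars ∩ Eitan ∩ Ximena ∩ Ulrich ∩ Jun: 10:00–10:30, 13:00–13:45, 14:15–15:00.
Lars ∩ Eitan ∩ Ximena ∩ Ulrich ∩ Jun ∩ Sven: 13:00–13:45.
Windows ≥ 30 min: 13:00–13:45.
Earliest such window starts at 13:00.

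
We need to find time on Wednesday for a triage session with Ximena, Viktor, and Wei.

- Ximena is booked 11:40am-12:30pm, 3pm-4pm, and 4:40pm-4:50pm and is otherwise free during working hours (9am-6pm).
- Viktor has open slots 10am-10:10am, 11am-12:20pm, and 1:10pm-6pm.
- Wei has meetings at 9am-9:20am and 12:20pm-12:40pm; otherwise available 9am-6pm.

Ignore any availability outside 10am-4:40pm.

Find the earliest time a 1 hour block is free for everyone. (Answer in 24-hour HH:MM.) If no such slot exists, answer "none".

13:10

Ximena free within 09:00–18:00: 09:00–11:40, 12:30–15:00, 16:00–16:40, 16:50–18:00.
Wei free within 09:00–18:00: 09:20–12:20, 12:40–18:00.
Ximena ∩ Viktor: 10:00–10:10, 11:00–11:40, 13:10–15:00, 16:00–16:40, 16:50–18:00.
Ximena ∩ Viktor ∩ Wei: 10:00–10:10, 11:00–11:40, 13:10–15:00, 16:00–16:40, 16:50–18:00.
Restricted to 10:00–16:40: 10:00–10:10, 11:00–11:40, 13:10–15:00, 16:00–16:40.
Windows ≥ 60 min: 13:10–15:00.
Earliest such window starts at 13:10.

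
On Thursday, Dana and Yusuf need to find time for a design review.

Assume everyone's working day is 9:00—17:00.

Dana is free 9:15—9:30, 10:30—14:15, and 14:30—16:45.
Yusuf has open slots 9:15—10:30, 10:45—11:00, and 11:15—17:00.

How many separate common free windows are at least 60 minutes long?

2

Dana ∩ Yusuf: 09:15–09:30, 10:45–11:00, 11:15–14:15, 14:30–16:45.
Windows ≥ 60 min: 11:15–14:15, 14:30–16:45.
That's 2 windows.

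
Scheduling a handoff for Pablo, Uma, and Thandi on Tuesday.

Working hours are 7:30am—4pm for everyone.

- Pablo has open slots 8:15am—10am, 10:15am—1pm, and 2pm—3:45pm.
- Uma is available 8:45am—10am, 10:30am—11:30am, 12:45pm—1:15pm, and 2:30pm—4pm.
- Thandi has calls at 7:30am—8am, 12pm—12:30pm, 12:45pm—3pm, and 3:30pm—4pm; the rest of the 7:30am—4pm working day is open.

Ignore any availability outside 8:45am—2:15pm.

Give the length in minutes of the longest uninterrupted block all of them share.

75 minutes

Thandi free within 07:30–16:00: 08:00–12:00, 12:30–12:45, 15:00–15:30.
Pablo ∩ Uma: 08:45–10:00, 10:30–11:30, 12:45–13:00, 14:30–15:45.
Pablo ∩ Uma ∩ Thandi: 08:45–10:00, 10:30–11:30, 15:00–15:30.
Restricted to 08:45–14:15: 08:45–10:00, 10:30–11:30.
Common window lengths: 75, 60 min; longest is 75.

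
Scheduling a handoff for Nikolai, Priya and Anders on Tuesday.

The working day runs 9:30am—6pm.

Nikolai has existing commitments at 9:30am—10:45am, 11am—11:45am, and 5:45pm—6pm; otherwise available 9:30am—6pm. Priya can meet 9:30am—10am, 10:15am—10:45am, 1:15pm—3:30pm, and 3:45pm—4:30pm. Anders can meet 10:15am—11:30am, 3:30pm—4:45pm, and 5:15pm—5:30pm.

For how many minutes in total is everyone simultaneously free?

Nikolai free within 09:30–18:00: 10:45–11:00, 11:45–17:45.
Nikolai ∩ Priya: 13:15–15:30, 15:45–16:30.
Nikolai ∩ Priya ∩ Anders: 15:45–16:30.
Total common minutes: 45.

45 minutes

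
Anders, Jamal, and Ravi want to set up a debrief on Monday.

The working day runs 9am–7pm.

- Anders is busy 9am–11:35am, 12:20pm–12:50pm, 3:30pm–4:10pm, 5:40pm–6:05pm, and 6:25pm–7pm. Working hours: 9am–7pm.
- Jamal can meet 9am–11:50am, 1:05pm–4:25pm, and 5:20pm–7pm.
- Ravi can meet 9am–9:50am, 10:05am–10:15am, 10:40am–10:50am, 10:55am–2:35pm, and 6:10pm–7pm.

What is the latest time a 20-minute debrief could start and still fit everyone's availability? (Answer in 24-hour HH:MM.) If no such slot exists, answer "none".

14:15

Anders free within 09:00–19:00: 11:35–12:20, 12:50–15:30, 16:10–17:40, 18:05–18:25.
Anders ∩ Jamal: 11:35–11:50, 13:05–15:30, 16:10–16:25, 17:20–17:40, 18:05–18:25.
Anders ∩ Jamal ∩ Ravi: 11:35–11:50, 13:05–14:35, 18:10–18:25.
Windows ≥ 20 min: 13:05–14:35.
Latest start in the last window 13:05–14:35 is 14:35 − 20 min = 14:15.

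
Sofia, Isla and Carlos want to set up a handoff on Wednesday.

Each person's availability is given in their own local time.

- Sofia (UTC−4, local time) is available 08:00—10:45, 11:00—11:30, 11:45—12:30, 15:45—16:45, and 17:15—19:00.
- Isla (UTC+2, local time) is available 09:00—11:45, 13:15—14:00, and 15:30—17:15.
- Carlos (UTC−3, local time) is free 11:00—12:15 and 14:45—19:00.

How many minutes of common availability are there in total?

60 minutes

Sofia → UTC: 12:00–14:45, 15:00–15:30, 15:45–16:30, 19:45–20:45, 21:15–23:00.
Isla → UTC: 07:00–09:45, 11:15–12:00, 13:30–15:15.
Carlos → UTC: 14:00–15:15, 17:45–22:00.
Sofia ∩ Isla: 13:30–14:45, 15:00–15:15.
Sofia ∩ Isla ∩ Carlos: 14:00–14:45, 15:00–15:15.
Total common minutes: 45 + 15 = 60.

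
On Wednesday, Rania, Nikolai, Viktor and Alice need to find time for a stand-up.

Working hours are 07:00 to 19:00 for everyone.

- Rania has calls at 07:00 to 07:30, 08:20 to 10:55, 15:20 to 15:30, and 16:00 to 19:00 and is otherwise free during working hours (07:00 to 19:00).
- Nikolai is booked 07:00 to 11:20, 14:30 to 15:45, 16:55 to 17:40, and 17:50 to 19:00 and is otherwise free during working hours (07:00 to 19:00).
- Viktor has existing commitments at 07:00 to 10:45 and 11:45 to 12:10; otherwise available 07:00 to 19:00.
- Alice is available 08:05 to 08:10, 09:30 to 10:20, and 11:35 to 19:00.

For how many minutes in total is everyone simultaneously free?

165 minutes

Rania free within 07:00–19:00: 07:30–08:20, 10:55–15:20, 15:30–16:00.
Nikolai free within 07:00–19:00: 11:20–14:30, 15:45–16:55, 17:40–17:50.
Viktor free within 07:00–19:00: 10:45–11:45, 12:10–19:00.
Rania ∩ Nikolai: 11:20–14:30, 15:45–16:00.
Rania ∩ Nikolai ∩ Viktor: 11:20–11:45, 12:10–14:30, 15:45–16:00.
Rania ∩ Nikolai ∩ Viktor ∩ Alice: 11:35–11:45, 12:10–14:30, 15:45–16:00.
Total common minutes: 10 + 140 + 15 = 165.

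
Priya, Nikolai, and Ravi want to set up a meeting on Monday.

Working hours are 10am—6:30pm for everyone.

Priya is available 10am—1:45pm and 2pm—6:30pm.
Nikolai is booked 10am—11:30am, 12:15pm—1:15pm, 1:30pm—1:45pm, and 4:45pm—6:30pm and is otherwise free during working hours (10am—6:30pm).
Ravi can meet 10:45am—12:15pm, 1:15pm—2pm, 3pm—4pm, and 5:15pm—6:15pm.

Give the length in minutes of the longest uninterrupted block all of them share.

Nikolai free within 10:00–18:30: 11:30–12:15, 13:15–13:30, 13:45–16:45.
Priya ∩ Nikolai: 11:30–12:15, 13:15–13:30, 14:00–16:45.
Priya ∩ Nikolai ∩ Ravi: 11:30–12:15, 13:15–13:30, 15:00–16:00.
Common window lengths: 45, 15, 60 min; longest is 60.

60 minutes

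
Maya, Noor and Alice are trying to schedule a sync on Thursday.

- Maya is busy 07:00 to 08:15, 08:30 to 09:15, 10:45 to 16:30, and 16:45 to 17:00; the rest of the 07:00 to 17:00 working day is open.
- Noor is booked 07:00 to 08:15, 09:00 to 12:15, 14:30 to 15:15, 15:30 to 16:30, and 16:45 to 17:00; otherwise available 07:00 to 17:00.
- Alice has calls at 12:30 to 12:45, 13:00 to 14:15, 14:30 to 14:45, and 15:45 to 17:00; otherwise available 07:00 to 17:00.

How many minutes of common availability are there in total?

15 minutes

Maya free within 07:00–17:00: 08:15–08:30, 09:15–10:45, 16:30–16:45.
Noor free within 07:00–17:00: 08:15–09:00, 12:15–14:30, 15:15–15:30, 16:30–16:45.
Alice free within 07:00–17:00: 07:00–12:30, 12:45–13:00, 14:15–14:30, 14:45–15:45.
Maya ∩ Noor: 08:15–08:30, 16:30–16:45.
Maya ∩ Noor ∩ Alice: 08:15–08:30.
Total common minutes: 15.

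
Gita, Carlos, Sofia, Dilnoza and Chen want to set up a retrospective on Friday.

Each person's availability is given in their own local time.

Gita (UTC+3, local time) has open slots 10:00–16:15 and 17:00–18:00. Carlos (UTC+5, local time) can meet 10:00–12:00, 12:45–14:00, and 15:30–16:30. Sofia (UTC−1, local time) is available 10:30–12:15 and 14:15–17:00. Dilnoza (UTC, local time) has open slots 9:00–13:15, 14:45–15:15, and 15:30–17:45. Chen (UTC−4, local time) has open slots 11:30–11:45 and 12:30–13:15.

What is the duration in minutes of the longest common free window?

0 minutes

Gita → UTC: 07:00–13:15, 14:00–15:00.
Carlos → UTC: 05:00–07:00, 07:45–09:00, 10:30–11:30.
Sofia → UTC: 11:30–13:15, 15:15–18:00.
Dilnoza → UTC: 09:00–13:15, 14:45–15:15, 15:30–17:45.
Chen → UTC: 15:30–15:45, 16:30–17:15.
Gita ∩ Carlos: 07:45–09:00, 10:30–11:30.
Gita ∩ Carlos ∩ Sofia: (none).
Gita ∩ Carlos ∩ Sofia ∩ Dilnoza: (none).
Gita ∩ Carlos ∩ Sofia ∩ Dilnoza ∩ Chen: (none).
No common window.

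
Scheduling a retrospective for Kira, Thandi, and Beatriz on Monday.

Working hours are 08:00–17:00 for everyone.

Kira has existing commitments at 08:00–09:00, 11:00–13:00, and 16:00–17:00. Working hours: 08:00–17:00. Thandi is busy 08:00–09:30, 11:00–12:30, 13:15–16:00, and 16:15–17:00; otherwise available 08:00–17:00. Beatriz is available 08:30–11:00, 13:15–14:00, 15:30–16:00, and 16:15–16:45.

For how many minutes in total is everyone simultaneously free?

90 minutes

Kira free within 08:00–17:00: 09:00–11:00, 13:00–16:00.
Thandi free within 08:00–17:00: 09:30–11:00, 12:30–13:15, 16:00–16:15.
Kira ∩ Thandi: 09:30–11:00, 13:00–13:15.
Kira ∩ Thandi ∩ Beatriz: 09:30–11:00.
Total common minutes: 90.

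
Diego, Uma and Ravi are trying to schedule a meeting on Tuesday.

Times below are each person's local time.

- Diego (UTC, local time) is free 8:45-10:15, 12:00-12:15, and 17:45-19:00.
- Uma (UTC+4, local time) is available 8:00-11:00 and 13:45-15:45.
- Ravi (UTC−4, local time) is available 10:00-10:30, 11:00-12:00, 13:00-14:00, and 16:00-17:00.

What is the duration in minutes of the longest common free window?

Diego → UTC: 08:45–10:15, 12:00–12:15, 17:45–19:00.
Uma → UTC: 04:00–07:00, 09:45–11:45.
Ravi → UTC: 14:00–14:30, 15:00–16:00, 17:00–18:00, 20:00–21:00.
Diego ∩ Uma: 09:45–10:15.
Diego ∩ Uma ∩ Ravi: (none).
No common window.

0 minutes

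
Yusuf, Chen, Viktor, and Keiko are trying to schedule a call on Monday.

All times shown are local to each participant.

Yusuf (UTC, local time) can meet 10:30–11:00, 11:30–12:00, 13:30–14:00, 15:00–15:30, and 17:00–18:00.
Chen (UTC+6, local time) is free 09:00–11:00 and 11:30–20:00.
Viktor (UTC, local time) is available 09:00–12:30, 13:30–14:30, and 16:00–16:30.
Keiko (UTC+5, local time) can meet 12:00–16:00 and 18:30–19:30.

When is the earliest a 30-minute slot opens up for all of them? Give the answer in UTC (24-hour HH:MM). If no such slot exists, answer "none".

10:30

Yusuf → UTC: 10:30–11:00, 11:30–12:00, 13:30–14:00, 15:00–15:30, 17:00–18:00.
Chen → UTC: 03:00–05:00, 05:30–14:00.
Viktor → UTC: 09:00–12:30, 13:30–14:30, 16:00–16:30.
Keiko → UTC: 07:00–11:00, 13:30–14:30.
Yusuf ∩ Chen: 10:30–11:00, 11:30–12:00, 13:30–14:00.
Yusuf ∩ Chen ∩ Viktor: 10:30–11:00, 11:30–12:00, 13:30–14:00.
Yusuf ∩ Chen ∩ Viktor ∩ Keiko: 10:30–11:00, 13:30–14:00.
Windows ≥ 30 min: 10:30–11:00, 13:30–14:00.
Earliest such window starts at 10:30.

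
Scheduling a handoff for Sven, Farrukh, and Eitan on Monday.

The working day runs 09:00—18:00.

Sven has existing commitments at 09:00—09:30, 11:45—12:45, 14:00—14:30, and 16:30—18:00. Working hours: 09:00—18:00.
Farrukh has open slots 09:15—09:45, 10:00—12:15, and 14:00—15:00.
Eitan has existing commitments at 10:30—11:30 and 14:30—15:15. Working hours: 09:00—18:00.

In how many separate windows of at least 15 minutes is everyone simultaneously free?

3

Sven free within 09:00–18:00: 09:30–11:45, 12:45–14:00, 14:30–16:30.
Eitan free within 09:00–18:00: 09:00–10:30, 11:30–14:30, 15:15–18:00.
Sven ∩ Farrukh: 09:30–09:45, 10:00–11:45, 14:30–15:00.
Sven ∩ Farrukh ∩ Eitan: 09:30–09:45, 10:00–10:30, 11:30–11:45.
Windows ≥ 15 min: 09:30–09:45, 10:00–10:30, 11:30–11:45.
That's 3 windows.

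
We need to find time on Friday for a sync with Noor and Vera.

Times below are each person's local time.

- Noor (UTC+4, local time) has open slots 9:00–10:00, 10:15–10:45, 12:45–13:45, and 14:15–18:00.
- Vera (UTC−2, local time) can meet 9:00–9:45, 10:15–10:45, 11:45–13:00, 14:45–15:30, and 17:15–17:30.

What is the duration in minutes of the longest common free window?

45 minutes

Noor → UTC: 05:00–06:00, 06:15–06:45, 08:45–09:45, 10:15–14:00.
Vera → UTC: 11:00–11:45, 12:15–12:45, 13:45–15:00, 16:45–17:30, 19:15–19:30.
Noor ∩ Vera: 11:00–11:45, 12:15–12:45, 13:45–14:00.
Common window lengths: 45, 30, 15 min; longest is 45.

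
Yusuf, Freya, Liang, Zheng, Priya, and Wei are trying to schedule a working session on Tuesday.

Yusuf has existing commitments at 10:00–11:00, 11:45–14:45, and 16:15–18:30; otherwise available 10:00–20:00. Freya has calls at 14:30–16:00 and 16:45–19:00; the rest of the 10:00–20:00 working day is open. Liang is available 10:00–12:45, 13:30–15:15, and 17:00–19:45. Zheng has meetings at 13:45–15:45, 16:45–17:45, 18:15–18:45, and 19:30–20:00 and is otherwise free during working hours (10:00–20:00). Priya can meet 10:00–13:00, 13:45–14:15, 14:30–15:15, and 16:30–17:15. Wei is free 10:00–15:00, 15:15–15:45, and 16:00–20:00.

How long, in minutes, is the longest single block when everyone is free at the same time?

45 minutes

Yusuf free within 10:00–20:00: 11:00–11:45, 14:45–16:15, 18:30–20:00.
Freya free within 10:00–20:00: 10:00–14:30, 16:00–16:45, 19:00–20:00.
Zheng free within 10:00–20:00: 10:00–13:45, 15:45–16:45, 17:45–18:15, 18:45–19:30.
Yusuf ∩ Freya: 11:00–11:45, 16:00–16:15, 19:00–20:00.
Yusuf ∩ Freya ∩ Liang: 11:00–11:45, 19:00–19:45.
Yusuf ∩ Freya ∩ Liang ∩ Zheng: 11:00–11:45, 19:00–19:30.
Yusuf ∩ Freya ∩ Liang ∩ Zheng ∩ Priya: 11:00–11:45.
Yusuf ∩ Freya ∩ Liang ∩ Zheng ∩ Priya ∩ Wei: 11:00–11:45.
Single common window of 45 minutes.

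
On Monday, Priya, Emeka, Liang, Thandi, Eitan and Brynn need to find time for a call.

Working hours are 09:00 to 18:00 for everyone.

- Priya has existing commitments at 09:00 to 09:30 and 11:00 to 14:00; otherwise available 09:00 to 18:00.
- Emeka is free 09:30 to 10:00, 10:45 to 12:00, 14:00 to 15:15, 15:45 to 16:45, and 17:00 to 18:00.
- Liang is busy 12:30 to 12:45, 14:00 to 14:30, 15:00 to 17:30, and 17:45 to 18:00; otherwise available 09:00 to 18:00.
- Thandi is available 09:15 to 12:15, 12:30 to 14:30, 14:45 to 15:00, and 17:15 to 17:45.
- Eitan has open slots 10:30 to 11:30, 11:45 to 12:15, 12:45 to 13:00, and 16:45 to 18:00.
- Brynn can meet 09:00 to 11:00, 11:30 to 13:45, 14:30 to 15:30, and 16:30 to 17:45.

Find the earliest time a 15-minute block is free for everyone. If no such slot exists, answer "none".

Priya free within 09:00–18:00: 09:30–11:00, 14:00–18:00.
Liang free within 09:00–18:00: 09:00–12:30, 12:45–14:00, 14:30–15:00, 17:30–17:45.
Priya ∩ Emeka: 09:30–10:00, 10:45–11:00, 14:00–15:15, 15:45–16:45, 17:00–18:00.
Priya ∩ Emeka ∩ Liang: 09:30–10:00, 10:45–11:00, 14:30–15:00, 17:30–17:45.
Priya ∩ Emeka ∩ Liang ∩ Thandi: 09:30–10:00, 10:45–11:00, 14:45–15:00, 17:30–17:45.
Priya ∩ Emeka ∩ Liang ∩ Thandi ∩ Eitan: 10:45–11:00, 17:30–17:45.
Priya ∩ Emeka ∩ Liang ∩ Thandi ∩ Eitan ∩ Brynn: 10:45–11:00, 17:30–17:45.
Windows ≥ 15 min: 10:45–11:00, 17:30–17:45.
Earliest such window starts at 10:45.

10:45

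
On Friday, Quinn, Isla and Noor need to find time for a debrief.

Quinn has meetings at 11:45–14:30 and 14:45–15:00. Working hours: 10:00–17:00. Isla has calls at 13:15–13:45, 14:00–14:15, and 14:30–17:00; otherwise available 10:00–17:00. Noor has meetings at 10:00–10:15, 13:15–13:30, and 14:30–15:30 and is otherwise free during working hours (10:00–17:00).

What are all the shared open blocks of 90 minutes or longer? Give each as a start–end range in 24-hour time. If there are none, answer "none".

10:15–11:45

Quinn free within 10:00–17:00: 10:00–11:45, 14:30–14:45, 15:00–17:00.
Isla free within 10:00–17:00: 10:00–13:15, 13:45–14:00, 14:15–14:30.
Noor free within 10:00–17:00: 10:15–13:15, 13:30–14:30, 15:30–17:00.
Quinn ∩ Isla: 10:00–11:45.
Quinn ∩ Isla ∩ Noor: 10:15–11:45.
Windows ≥ 90 min: 10:15–11:45.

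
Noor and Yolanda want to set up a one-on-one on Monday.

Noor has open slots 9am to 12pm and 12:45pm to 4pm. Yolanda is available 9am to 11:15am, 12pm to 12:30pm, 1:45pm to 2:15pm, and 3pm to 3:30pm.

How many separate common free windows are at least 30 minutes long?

3

Noor ∩ Yolanda: 09:00–11:15, 13:45–14:15, 15:00–15:30.
Windows ≥ 30 min: 09:00–11:15, 13:45–14:15, 15:00–15:30.
That's 3 windows.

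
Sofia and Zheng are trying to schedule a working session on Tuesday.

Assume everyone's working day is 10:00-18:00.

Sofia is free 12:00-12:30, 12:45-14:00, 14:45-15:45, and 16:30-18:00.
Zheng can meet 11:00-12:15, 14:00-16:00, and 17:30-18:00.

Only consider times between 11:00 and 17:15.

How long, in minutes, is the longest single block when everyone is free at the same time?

60 minutes

Sofia ∩ Zheng: 12:00–12:15, 14:45–15:45, 17:30–18:00.
Restricted to 11:00–17:15: 12:00–12:15, 14:45–15:45.
Common window lengths: 15, 60 min; longest is 60.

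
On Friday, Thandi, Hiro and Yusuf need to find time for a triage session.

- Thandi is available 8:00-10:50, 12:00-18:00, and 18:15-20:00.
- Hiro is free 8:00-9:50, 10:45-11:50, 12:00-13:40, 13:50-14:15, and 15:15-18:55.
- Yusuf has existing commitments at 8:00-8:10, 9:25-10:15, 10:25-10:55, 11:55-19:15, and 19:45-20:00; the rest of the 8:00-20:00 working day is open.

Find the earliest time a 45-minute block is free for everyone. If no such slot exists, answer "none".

Yusuf free within 08:00–20:00: 08:10–09:25, 10:15–10:25, 10:55–11:55, 19:15–19:45.
Thandi ∩ Hiro: 08:00–09:50, 10:45–10:50, 12:00–13:40, 13:50–14:15, 15:15–18:00, 18:15–18:55.
Thandi ∩ Hiro ∩ Yusuf: 08:10–09:25.
Windows ≥ 45 min: 08:10–09:25.
Earliest such window starts at 08:10.

08:10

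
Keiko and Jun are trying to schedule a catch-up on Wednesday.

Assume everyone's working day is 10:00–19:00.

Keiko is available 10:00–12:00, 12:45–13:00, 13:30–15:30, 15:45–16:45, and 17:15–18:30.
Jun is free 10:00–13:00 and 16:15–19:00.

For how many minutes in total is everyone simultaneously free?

240 minutes

Keiko ∩ Jun: 10:00–12:00, 12:45–13:00, 16:15–16:45, 17:15–18:30.
Total common minutes: 120 + 15 + 30 + 75 = 240.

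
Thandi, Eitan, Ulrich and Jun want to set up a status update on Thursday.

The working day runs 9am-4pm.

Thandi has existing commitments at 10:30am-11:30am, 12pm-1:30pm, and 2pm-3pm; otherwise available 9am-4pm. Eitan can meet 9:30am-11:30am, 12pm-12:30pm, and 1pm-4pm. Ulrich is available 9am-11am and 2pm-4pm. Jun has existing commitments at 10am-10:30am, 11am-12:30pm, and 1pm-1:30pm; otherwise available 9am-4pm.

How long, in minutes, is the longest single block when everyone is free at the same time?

60 minutes

Thandi free within 09:00–16:00: 09:00–10:30, 11:30–12:00, 13:30–14:00, 15:00–16:00.
Jun free within 09:00–16:00: 09:00–10:00, 10:30–11:00, 12:30–13:00, 13:30–16:00.
Thandi ∩ Eitan: 09:30–10:30, 13:30–14:00, 15:00–16:00.
Thandi ∩ Eitan ∩ Ulrich: 09:30–10:30, 15:00–16:00.
Thandi ∩ Eitan ∩ Ulrich ∩ Jun: 09:30–10:00, 15:00–16:00.
Common window lengths: 30, 60 min; longest is 60.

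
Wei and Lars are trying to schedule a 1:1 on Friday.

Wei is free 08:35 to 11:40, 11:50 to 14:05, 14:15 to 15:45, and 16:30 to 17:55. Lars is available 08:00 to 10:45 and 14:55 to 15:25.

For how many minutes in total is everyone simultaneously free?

160 minutes

Wei ∩ Lars: 08:35–10:45, 14:55–15:25.
Total common minutes: 130 + 30 = 160.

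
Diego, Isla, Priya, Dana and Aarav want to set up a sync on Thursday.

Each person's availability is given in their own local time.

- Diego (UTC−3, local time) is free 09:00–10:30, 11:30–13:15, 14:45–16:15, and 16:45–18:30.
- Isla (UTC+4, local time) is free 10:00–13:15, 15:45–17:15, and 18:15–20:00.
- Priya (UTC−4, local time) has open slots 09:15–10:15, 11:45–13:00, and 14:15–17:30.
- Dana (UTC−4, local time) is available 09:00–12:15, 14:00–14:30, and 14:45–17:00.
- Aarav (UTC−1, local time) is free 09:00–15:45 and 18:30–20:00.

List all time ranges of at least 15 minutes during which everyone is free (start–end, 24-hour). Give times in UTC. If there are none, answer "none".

15:45–16:00

Diego → UTC: 12:00–13:30, 14:30–16:15, 17:45–19:15, 19:45–21:30.
Isla → UTC: 06:00–09:15, 11:45–13:15, 14:15–16:00.
Priya → UTC: 13:15–14:15, 15:45–17:00, 18:15–21:30.
Dana → UTC: 13:00–16:15, 18:00–18:30, 18:45–21:00.
Aarav → UTC: 10:00–16:45, 19:30–21:00.
Diego ∩ Isla: 12:00–13:15, 14:30–16:00.
Diego ∩ Isla ∩ Priya: 15:45–16:00.
Diego ∩ Isla ∩ Priya ∩ Dana: 15:45–16:00.
Diego ∩ Isla ∩ Priya ∩ Dana ∩ Aarav: 15:45–16:00.
Windows ≥ 15 min: 15:45–16:00.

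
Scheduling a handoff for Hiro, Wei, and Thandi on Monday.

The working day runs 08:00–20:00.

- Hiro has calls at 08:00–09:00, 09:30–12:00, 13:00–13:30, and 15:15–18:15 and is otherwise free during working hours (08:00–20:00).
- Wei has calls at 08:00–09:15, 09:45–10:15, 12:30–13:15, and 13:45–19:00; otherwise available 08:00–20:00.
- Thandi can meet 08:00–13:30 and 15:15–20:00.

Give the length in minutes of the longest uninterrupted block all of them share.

Hiro free within 08:00–20:00: 09:00–09:30, 12:00–13:00, 13:30–15:15, 18:15–20:00.
Wei free within 08:00–20:00: 09:15–09:45, 10:15–12:30, 13:15–13:45, 19:00–20:00.
Hiro ∩ Wei: 09:15–09:30, 12:00–12:30, 13:30–13:45, 19:00–20:00.
Hiro ∩ Wei ∩ Thandi: 09:15–09:30, 12:00–12:30, 19:00–20:00.
Common window lengths: 15, 30, 60 min; longest is 60.

60 minutes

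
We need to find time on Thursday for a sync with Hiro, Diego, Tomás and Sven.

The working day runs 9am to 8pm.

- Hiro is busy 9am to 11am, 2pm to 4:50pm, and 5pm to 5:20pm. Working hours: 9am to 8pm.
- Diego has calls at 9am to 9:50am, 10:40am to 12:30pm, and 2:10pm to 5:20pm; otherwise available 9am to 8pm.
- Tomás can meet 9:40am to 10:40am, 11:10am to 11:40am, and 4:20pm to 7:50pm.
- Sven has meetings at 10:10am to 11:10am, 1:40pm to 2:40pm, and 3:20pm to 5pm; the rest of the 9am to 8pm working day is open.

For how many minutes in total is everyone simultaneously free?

150 minutes

Hiro free within 09:00–20:00: 11:00–14:00, 16:50–17:00, 17:20–20:00.
Diego free within 09:00–20:00: 09:50–10:40, 12:30–14:10, 17:20–20:00.
Sven free within 09:00–20:00: 09:00–10:10, 11:10–13:40, 14:40–15:20, 17:00–20:00.
Hiro ∩ Diego: 12:30–14:00, 17:20–20:00.
Hiro ∩ Diego ∩ Tomás: 17:20–19:50.
Hiro ∩ Diego ∩ Tomás ∩ Sven: 17:20–19:50.
Total common minutes: 150.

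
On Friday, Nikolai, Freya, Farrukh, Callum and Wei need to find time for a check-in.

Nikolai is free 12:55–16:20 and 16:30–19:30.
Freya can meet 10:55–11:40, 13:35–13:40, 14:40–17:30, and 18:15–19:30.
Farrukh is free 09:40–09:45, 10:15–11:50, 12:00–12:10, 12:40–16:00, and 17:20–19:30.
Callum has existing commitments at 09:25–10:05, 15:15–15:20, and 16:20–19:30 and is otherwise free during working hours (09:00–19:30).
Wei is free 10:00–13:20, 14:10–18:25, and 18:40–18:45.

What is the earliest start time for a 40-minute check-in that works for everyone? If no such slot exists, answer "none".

Callum free within 09:00–19:30: 09:00–09:25, 10:05–15:15, 15:20–16:20.
Nikolai ∩ Freya: 13:35–13:40, 14:40–16:20, 16:30–17:30, 18:15–19:30.
Nikolai ∩ Freya ∩ Farrukh: 13:35–13:40, 14:40–16:00, 17:20–17:30, 18:15–19:30.
Nikolai ∩ Freya ∩ Farrukh ∩ Callum: 13:35–13:40, 14:40–15:15, 15:20–16:00.
Nikolai ∩ Freya ∩ Farrukh ∩ Callum ∩ Wei: 14:40–15:15, 15:20–16:00.
Windows ≥ 40 min: 15:20–16:00.
Earliest such window starts at 15:20.

15:20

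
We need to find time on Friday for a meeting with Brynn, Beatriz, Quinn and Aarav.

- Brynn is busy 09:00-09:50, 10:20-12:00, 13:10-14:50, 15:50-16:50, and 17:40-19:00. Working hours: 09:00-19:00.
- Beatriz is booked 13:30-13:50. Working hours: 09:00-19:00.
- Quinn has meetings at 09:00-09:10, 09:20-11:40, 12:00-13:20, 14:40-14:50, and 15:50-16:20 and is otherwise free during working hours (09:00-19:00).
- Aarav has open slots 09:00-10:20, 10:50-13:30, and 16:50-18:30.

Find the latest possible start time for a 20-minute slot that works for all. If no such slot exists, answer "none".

17:20

Brynn free within 09:00–19:00: 09:50–10:20, 12:00–13:10, 14:50–15:50, 16:50–17:40.
Beatriz free within 09:00–19:00: 09:00–13:30, 13:50–19:00.
Quinn free within 09:00–19:00: 09:10–09:20, 11:40–12:00, 13:20–14:40, 14:50–15:50, 16:20–19:00.
Brynn ∩ Beatriz: 09:50–10:20, 12:00–13:10, 14:50–15:50, 16:50–17:40.
Brynn ∩ Beatriz ∩ Quinn: 14:50–15:50, 16:50–17:40.
Brynn ∩ Beatriz ∩ Quinn ∩ Aarav: 16:50–17:40.
Windows ≥ 20 min: 16:50–17:40.
Latest start in the last window 16:50–17:40 is 17:40 − 20 min = 17:20.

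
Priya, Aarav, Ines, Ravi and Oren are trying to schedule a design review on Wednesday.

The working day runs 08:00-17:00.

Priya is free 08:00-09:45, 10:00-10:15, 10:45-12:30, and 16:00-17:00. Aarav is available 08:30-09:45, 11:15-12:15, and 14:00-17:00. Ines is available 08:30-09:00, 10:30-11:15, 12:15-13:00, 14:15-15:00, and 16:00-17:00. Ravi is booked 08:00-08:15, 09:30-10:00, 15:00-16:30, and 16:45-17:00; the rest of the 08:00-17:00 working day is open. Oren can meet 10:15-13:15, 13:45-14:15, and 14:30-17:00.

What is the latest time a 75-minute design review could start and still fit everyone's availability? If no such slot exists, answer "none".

Ravi free within 08:00–17:00: 08:15–09:30, 10:00–15:00, 16:30–16:45.
Priya ∩ Aarav: 08:30–09:45, 11:15–12:15, 16:00–17:00.
Priya ∩ Aarav ∩ Ines: 08:30–09:00, 16:00–17:00.
Priya ∩ Aarav ∩ Ines ∩ Ravi: 08:30–09:00, 16:30–16:45.
Priya ∩ Aarav ∩ Ines ∩ Ravi ∩ Oren: 16:30–16:45.
Windows ≥ 75 min: (none).

none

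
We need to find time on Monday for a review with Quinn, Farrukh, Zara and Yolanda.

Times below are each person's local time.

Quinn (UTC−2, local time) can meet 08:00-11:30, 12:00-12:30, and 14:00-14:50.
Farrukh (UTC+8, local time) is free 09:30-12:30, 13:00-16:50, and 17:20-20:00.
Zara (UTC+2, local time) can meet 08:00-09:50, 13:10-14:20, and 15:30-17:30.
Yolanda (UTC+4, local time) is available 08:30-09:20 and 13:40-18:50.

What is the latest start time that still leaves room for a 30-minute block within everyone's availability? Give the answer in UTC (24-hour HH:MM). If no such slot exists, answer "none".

Quinn → UTC: 10:00–13:30, 14:00–14:30, 16:00–16:50.
Farrukh → UTC: 01:30–04:30, 05:00–08:50, 09:20–12:00.
Zara → UTC: 06:00–07:50, 11:10–12:20, 13:30–15:30.
Yolanda → UTC: 04:30–05:20, 09:40–14:50.
Quinn ∩ Farrukh: 10:00–12:00.
Quinn ∩ Farrukh ∩ Zara: 11:10–12:00.
Quinn ∩ Farrukh ∩ Zara ∩ Yolanda: 11:10–12:00.
Windows ≥ 30 min: 11:10–12:00.
Latest start in the last window 11:10–12:00 is 12:00 − 30 min = 11:30.

11:30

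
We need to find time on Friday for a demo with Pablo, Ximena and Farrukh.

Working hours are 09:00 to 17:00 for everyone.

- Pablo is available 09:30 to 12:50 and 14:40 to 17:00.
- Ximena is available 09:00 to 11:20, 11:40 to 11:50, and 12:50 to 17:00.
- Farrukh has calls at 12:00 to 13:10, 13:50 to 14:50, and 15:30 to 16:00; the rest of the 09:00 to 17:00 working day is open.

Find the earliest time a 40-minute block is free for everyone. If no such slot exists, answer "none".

Farrukh free within 09:00–17:00: 09:00–12:00, 13:10–13:50, 14:50–15:30, 16:00–17:00.
Pablo ∩ Ximena: 09:30–11:20, 11:40–11:50, 14:40–17:00.
Pablo ∩ Ximena ∩ Farrukh: 09:30–11:20, 11:40–11:50, 14:50–15:30, 16:00–17:00.
Windows ≥ 40 min: 09:30–11:20, 14:50–15:30, 16:00–17:00.
Earliest such window starts at 09:30.

09:30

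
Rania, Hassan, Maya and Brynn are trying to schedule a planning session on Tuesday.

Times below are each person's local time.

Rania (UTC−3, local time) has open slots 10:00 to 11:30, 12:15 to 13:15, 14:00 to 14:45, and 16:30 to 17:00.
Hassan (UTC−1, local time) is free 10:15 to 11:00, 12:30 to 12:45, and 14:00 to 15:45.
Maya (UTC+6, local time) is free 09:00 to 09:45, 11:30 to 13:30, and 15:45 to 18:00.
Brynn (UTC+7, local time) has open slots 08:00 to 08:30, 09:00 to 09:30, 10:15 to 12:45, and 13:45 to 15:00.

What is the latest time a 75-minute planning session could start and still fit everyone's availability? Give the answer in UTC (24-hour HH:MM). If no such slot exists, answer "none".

Rania → UTC: 13:00–14:30, 15:15–16:15, 17:00–17:45, 19:30–20:00.
Hassan → UTC: 11:15–12:00, 13:30–13:45, 15:00–16:45.
Maya → UTC: 03:00–03:45, 05:30–07:30, 09:45–12:00.
Brynn → UTC: 01:00–01:30, 02:00–02:30, 03:15–05:45, 06:45–08:00.
Rania ∩ Hassan: 13:30–13:45, 15:15–16:15.
Rania ∩ Hassan ∩ Maya: (none).
Rania ∩ Hassan ∩ Maya ∩ Brynn: (none).
Windows ≥ 75 min: (none).

none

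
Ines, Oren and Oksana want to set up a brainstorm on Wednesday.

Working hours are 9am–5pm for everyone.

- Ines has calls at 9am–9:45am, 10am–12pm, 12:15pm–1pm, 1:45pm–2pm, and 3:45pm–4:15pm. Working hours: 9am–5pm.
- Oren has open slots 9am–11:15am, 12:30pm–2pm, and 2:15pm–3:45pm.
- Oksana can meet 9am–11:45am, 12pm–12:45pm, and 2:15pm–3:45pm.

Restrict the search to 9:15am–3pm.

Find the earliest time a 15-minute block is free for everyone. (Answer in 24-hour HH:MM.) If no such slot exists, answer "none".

Ines free within 09:00–17:00: 09:45–10:00, 12:00–12:15, 13:00–13:45, 14:00–15:45, 16:15–17:00.
Ines ∩ Oren: 09:45–10:00, 13:00–13:45, 14:15–15:45.
Ines ∩ Oren ∩ Oksana: 09:45–10:00, 14:15–15:45.
Restricted to 09:15–15:00: 09:45–10:00, 14:15–15:00.
Windows ≥ 15 min: 09:45–10:00, 14:15–15:00.
Earliest such window starts at 09:45.

09:45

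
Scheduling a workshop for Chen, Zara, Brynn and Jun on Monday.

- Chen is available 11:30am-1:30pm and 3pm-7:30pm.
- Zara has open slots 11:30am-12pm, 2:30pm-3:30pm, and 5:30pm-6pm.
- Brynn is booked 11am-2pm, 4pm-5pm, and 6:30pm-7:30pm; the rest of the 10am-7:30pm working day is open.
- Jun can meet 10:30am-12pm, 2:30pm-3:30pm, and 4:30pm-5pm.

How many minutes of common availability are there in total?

Brynn free within 10:00–19:30: 10:00–11:00, 14:00–16:00, 17:00–18:30.
Chen ∩ Zara: 11:30–12:00, 15:00–15:30, 17:30–18:00.
Chen ∩ Zara ∩ Brynn: 15:00–15:30, 17:30–18:00.
Chen ∩ Zara ∩ Brynn ∩ Jun: 15:00–15:30.
Total common minutes: 30.

30 minutes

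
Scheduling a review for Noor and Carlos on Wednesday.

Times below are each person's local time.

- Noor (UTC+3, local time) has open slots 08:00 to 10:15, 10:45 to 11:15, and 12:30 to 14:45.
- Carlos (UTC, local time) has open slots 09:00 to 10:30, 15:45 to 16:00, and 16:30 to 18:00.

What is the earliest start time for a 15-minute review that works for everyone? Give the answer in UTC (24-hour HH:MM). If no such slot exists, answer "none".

Noor → UTC: 05:00–07:15, 07:45–08:15, 09:30–11:45.
Carlos → UTC: 09:00–10:30, 15:45–16:00, 16:30–18:00.
Noor ∩ Carlos: 09:30–10:30.
Windows ≥ 15 min: 09:30–10:30.
Earliest such window starts at 09:30.

09:30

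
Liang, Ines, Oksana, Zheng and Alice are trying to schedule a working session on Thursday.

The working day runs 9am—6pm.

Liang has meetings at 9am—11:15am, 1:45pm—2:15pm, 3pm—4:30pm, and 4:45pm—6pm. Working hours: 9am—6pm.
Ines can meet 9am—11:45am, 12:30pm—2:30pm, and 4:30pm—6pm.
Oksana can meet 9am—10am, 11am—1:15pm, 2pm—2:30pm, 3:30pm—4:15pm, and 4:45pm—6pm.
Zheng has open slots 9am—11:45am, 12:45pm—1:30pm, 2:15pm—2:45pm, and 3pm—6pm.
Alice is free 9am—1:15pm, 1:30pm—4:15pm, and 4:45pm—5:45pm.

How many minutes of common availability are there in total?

Liang free within 09:00–18:00: 11:15–13:45, 14:15–15:00, 16:30–16:45.
Liang ∩ Ines: 11:15–11:45, 12:30–13:45, 14:15–14:30, 16:30–16:45.
Liang ∩ Ines ∩ Oksana: 11:15–11:45, 12:30–13:15, 14:15–14:30.
Liang ∩ Ines ∩ Oksana ∩ Zheng: 11:15–11:45, 12:45–13:15, 14:15–14:30.
Liang ∩ Ines ∩ Oksana ∩ Zheng ∩ Alice: 11:15–11:45, 12:45–13:15, 14:15–14:30.
Total common minutes: 30 + 30 + 15 = 75.

75 minutes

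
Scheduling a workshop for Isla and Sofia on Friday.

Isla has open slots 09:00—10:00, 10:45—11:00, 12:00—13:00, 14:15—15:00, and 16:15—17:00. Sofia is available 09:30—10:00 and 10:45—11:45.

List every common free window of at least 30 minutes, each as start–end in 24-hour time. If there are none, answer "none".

Isla ∩ Sofia: 09:30–10:00, 10:45–11:00.
Windows ≥ 30 min: 09:30–10:00.

09:30–10:00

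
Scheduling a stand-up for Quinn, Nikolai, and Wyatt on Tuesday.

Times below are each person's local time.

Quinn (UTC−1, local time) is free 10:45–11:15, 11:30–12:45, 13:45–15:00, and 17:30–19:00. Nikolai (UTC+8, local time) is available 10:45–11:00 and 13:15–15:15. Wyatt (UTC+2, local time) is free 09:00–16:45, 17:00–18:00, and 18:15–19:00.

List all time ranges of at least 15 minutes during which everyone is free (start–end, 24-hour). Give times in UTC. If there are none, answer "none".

none

Quinn → UTC: 11:45–12:15, 12:30–13:45, 14:45–16:00, 18:30–20:00.
Nikolai → UTC: 02:45–03:00, 05:15–07:15.
Wyatt → UTC: 07:00–14:45, 15:00–16:00, 16:15–17:00.
Quinn ∩ Nikolai: (none).
Quinn ∩ Nikolai ∩ Wyatt: (none).
Windows ≥ 15 min: (none).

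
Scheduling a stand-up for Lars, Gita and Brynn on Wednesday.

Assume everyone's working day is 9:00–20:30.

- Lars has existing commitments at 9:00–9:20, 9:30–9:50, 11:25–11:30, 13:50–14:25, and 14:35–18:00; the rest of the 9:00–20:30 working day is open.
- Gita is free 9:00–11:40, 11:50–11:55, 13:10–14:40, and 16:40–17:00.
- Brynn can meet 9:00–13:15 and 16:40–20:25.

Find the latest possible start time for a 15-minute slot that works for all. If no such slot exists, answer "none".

Lars free within 09:00–20:30: 09:20–09:30, 09:50–11:25, 11:30–13:50, 14:25–14:35, 18:00–20:30.
Lars ∩ Gita: 09:20–09:30, 09:50–11:25, 11:30–11:40, 11:50–11:55, 13:10–13:50, 14:25–14:35.
Lars ∩ Gita ∩ Brynn: 09:20–09:30, 09:50–11:25, 11:30–11:40, 11:50–11:55, 13:10–13:15.
Windows ≥ 15 min: 09:50–11:25.
Latest start in the last window 09:50–11:25 is 11:25 − 15 min = 11:10.

11:10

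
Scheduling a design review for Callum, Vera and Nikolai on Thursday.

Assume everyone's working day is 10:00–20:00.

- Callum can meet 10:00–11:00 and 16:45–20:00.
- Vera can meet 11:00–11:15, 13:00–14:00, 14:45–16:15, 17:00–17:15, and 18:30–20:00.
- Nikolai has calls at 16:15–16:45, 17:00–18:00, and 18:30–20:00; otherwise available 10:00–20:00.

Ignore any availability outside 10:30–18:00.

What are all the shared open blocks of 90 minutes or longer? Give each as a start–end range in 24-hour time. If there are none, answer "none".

none

Nikolai free within 10:00–20:00: 10:00–16:15, 16:45–17:00, 18:00–18:30.
Callum ∩ Vera: 17:00–17:15, 18:30–20:00.
Callum ∩ Vera ∩ Nikolai: (none).
Restricted to 10:30–18:00: (none).
Windows ≥ 90 min: (none).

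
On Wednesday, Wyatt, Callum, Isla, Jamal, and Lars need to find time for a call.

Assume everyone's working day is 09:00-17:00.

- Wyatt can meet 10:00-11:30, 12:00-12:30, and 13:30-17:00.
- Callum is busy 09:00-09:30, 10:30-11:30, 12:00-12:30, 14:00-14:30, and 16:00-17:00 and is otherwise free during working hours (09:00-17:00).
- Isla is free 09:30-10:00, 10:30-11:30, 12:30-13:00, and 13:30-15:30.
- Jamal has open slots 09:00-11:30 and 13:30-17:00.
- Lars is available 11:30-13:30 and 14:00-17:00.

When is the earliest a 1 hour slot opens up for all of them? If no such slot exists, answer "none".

Callum free within 09:00–17:00: 09:30–10:30, 11:30–12:00, 12:30–14:00, 14:30–16:00.
Wyatt ∩ Callum: 10:00–10:30, 13:30–14:00, 14:30–16:00.
Wyatt ∩ Callum ∩ Isla: 13:30–14:00, 14:30–15:30.
Wyatt ∩ Callum ∩ Isla ∩ Jamal: 13:30–14:00, 14:30–15:30.
Wyatt ∩ Callum ∩ Isla ∩ Jamal ∩ Lars: 14:30–15:30.
Windows ≥ 60 min: 14:30–15:30.
Earliest such window starts at 14:30.

14:30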